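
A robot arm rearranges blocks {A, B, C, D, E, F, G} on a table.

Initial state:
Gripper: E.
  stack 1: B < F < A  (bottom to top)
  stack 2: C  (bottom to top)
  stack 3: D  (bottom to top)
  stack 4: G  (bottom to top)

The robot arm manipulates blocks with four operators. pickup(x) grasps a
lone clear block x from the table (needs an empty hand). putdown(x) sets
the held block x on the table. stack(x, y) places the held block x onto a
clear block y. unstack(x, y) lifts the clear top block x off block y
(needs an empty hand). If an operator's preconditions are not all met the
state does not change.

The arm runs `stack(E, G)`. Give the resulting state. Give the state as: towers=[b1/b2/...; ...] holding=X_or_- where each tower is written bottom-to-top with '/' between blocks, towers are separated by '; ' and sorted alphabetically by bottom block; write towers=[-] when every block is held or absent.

towers=[B/F/A; C; D; G/E] holding=-

before: towers=[B/F/A; C; D; G] holding=E
pre[stack(E, G)]: holding(E) ok, clear(G) ok, E≠G ok
all met → apply stack(E, G)
after:  towers=[B/F/A; C; D; G/E] holding=-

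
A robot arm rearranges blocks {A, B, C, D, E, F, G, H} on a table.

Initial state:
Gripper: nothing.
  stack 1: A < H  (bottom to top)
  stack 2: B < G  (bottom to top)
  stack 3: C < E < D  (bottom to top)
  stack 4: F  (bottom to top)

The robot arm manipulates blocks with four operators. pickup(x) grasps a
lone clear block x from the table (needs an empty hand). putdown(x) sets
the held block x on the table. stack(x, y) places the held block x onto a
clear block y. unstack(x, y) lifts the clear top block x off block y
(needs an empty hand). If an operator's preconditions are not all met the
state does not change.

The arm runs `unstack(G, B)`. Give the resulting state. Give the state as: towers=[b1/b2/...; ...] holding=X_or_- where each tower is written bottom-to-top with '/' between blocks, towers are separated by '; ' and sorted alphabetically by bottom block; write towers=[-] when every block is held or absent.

towers=[A/H; B; C/E/D; F] holding=G

before: towers=[A/H; B/G; C/E/D; F] holding=-
pre[unstack(G, B)]: on(G,B) ok, clear(G) ok, handempty ok
all met → apply unstack(G, B)
after:  towers=[A/H; B; C/E/D; F] holding=G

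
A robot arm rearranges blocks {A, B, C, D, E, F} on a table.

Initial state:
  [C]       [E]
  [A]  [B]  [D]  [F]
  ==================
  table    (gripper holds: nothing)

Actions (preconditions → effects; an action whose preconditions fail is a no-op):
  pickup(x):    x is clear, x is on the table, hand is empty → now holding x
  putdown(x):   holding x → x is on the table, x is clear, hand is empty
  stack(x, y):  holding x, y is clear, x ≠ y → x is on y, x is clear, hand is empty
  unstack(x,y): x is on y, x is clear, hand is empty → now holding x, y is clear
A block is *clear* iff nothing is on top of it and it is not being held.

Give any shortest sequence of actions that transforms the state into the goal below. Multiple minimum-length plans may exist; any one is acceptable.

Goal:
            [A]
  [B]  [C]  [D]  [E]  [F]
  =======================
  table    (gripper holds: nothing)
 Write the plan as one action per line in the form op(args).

unstack(E, D)
putdown(E)
unstack(C, A)
putdown(C)
pickup(A)
stack(A, D)

step 1 (unstack(E, D)): towers=[A/C; B; D; F] holding=E
step 2 (putdown(E)): towers=[A/C; B; D; E; F] holding=-
step 3 (unstack(C, A)): towers=[A; B; D; E; F] holding=C
step 4 (putdown(C)): towers=[A; B; C; D; E; F] holding=-
step 5 (pickup(A)): towers=[B; C; D; E; F] holding=A
step 6 (stack(A, D)): towers=[B; C; D/A; E; F] holding=-
goal check: towers=[B; C; D/A; E; F] holding=- — reached (length 6, optimal by BFS)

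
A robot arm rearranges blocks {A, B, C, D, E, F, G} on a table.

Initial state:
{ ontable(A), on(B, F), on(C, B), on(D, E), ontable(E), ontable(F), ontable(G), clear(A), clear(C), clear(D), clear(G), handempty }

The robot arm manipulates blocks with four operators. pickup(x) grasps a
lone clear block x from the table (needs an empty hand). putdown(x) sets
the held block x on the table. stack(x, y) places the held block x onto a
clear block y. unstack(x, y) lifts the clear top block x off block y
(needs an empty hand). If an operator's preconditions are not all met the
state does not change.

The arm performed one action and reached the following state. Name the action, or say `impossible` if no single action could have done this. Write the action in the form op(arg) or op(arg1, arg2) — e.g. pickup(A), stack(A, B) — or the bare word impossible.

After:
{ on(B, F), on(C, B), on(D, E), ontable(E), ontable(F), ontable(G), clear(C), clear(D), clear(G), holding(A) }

pickup(A)

target: towers=[E/D; F/B/C; G] holding=A
         pickup(G) → towers=[A; E/D; F/B/C] holding=G
     unstack(D, E) → towers=[A; E; F/B/C; G] holding=D
         pickup(A) → towers=[E/D; F/B/C; G] holding=A  ← match
     unstack(C, B) → towers=[A; E/D; F/B; G] holding=C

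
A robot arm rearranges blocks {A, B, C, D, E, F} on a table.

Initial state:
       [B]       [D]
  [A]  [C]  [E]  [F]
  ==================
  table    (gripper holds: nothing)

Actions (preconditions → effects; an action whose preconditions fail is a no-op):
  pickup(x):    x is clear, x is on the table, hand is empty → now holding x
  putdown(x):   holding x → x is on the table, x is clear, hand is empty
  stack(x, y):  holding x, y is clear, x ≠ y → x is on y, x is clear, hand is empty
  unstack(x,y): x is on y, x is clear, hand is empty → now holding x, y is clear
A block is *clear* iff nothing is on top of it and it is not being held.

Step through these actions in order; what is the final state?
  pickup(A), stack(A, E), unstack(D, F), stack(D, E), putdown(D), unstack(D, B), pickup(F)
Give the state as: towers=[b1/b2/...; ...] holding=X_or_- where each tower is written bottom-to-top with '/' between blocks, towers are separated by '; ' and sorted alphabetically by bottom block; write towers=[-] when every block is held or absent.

step 1 (pickup(A)): towers=[C/B; E; F/D] holding=A
step 2 (stack(A, E)): towers=[C/B; E/A; F/D] holding=-
step 3 (unstack(D, F)): towers=[C/B; E/A; F] holding=D
step 4 (stack(D, E)) [no-op]: towers=[C/B; E/A; F] holding=D
step 5 (putdown(D)): towers=[C/B; D; E/A; F] holding=-
step 6 (unstack(D, B)) [no-op]: towers=[C/B; D; E/A; F] holding=-
step 7 (pickup(F)): towers=[C/B; D; E/A] holding=F

towers=[C/B; D; E/A] holding=F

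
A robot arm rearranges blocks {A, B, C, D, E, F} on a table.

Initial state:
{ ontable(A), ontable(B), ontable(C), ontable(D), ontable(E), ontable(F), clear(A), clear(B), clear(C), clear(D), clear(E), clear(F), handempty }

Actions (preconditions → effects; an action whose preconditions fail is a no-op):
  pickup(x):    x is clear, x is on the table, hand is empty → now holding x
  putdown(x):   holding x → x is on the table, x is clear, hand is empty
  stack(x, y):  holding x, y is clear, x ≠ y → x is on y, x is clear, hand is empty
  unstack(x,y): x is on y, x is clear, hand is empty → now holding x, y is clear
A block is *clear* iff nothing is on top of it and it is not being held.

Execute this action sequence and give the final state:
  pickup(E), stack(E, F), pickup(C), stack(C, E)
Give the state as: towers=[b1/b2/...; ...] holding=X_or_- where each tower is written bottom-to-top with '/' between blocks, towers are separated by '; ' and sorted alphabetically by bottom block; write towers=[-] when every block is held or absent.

towers=[A; B; D; F/E/C] holding=-

step 1 (pickup(E)): towers=[A; B; C; D; F] holding=E
step 2 (stack(E, F)): towers=[A; B; C; D; F/E] holding=-
step 3 (pickup(C)): towers=[A; B; D; F/E] holding=C
step 4 (stack(C, E)): towers=[A; B; D; F/E/C] holding=-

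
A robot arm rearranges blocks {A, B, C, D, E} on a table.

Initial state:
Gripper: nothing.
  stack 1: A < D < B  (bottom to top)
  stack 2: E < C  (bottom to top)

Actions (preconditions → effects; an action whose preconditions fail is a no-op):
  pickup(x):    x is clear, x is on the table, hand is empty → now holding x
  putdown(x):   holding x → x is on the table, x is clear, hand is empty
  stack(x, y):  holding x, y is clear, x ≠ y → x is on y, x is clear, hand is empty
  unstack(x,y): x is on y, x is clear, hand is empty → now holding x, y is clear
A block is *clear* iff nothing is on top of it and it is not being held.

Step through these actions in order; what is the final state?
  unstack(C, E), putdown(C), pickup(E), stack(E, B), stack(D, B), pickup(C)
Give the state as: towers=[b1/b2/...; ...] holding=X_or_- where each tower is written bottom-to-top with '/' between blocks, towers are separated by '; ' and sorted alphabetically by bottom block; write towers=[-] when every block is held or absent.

towers=[A/D/B/E] holding=C

step 1 (unstack(C, E)): towers=[A/D/B; E] holding=C
step 2 (putdown(C)): towers=[A/D/B; C; E] holding=-
step 3 (pickup(E)): towers=[A/D/B; C] holding=E
step 4 (stack(E, B)): towers=[A/D/B/E; C] holding=-
step 5 (stack(D, B)) [no-op]: towers=[A/D/B/E; C] holding=-
step 6 (pickup(C)): towers=[A/D/B/E] holding=C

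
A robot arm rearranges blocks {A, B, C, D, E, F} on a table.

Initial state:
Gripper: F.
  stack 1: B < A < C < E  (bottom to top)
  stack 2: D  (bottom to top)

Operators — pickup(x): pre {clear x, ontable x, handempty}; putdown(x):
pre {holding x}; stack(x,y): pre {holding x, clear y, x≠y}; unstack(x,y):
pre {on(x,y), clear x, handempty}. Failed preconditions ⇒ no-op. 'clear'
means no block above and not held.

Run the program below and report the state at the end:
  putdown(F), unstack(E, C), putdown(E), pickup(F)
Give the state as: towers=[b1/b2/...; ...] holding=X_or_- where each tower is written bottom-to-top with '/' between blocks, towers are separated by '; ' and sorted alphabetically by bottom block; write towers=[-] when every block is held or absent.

step 1 (putdown(F)): towers=[B/A/C/E; D; F] holding=-
step 2 (unstack(E, C)): towers=[B/A/C; D; F] holding=E
step 3 (putdown(E)): towers=[B/A/C; D; E; F] holding=-
step 4 (pickup(F)): towers=[B/A/C; D; E] holding=F

towers=[B/A/C; D; E] holding=F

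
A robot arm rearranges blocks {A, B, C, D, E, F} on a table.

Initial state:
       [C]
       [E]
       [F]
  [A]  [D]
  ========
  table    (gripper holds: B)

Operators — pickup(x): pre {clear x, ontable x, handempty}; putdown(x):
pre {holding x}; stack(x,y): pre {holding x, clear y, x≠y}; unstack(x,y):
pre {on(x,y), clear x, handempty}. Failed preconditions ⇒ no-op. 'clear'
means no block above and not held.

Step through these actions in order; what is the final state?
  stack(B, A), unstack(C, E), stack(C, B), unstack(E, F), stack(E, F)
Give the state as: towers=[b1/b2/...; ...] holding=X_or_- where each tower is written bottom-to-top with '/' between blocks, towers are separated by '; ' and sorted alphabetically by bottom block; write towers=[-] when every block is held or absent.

step 1 (stack(B, A)): towers=[A/B; D/F/E/C] holding=-
step 2 (unstack(C, E)): towers=[A/B; D/F/E] holding=C
step 3 (stack(C, B)): towers=[A/B/C; D/F/E] holding=-
step 4 (unstack(E, F)): towers=[A/B/C; D/F] holding=E
step 5 (stack(E, F)): towers=[A/B/C; D/F/E] holding=-

towers=[A/B/C; D/F/E] holding=-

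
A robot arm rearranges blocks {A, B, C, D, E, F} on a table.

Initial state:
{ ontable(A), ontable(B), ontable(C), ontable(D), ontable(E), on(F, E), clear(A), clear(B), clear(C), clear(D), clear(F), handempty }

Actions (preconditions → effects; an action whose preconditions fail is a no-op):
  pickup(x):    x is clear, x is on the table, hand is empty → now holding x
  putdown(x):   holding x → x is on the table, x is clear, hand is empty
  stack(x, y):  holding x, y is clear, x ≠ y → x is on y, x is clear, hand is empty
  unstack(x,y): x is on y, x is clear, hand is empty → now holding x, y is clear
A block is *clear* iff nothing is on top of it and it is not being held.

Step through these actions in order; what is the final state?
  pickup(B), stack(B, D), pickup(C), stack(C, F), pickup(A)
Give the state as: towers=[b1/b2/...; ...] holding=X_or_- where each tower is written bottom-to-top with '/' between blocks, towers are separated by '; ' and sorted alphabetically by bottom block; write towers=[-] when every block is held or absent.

step 1 (pickup(B)): towers=[A; C; D; E/F] holding=B
step 2 (stack(B, D)): towers=[A; C; D/B; E/F] holding=-
step 3 (pickup(C)): towers=[A; D/B; E/F] holding=C
step 4 (stack(C, F)): towers=[A; D/B; E/F/C] holding=-
step 5 (pickup(A)): towers=[D/B; E/F/C] holding=A

towers=[D/B; E/F/C] holding=A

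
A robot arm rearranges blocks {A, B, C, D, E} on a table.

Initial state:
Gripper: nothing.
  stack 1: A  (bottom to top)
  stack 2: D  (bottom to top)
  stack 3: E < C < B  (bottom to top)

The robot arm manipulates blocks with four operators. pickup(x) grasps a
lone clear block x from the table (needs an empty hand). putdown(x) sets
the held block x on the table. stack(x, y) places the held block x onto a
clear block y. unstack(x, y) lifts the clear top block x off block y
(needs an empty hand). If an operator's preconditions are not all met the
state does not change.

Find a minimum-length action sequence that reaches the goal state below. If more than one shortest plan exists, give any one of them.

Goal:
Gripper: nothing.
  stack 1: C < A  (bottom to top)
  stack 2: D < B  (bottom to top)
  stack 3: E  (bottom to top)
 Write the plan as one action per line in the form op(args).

step 1 (unstack(B, C)): towers=[A; D; E/C] holding=B
step 2 (stack(B, D)): towers=[A; D/B; E/C] holding=-
step 3 (unstack(C, E)): towers=[A; D/B; E] holding=C
step 4 (putdown(C)): towers=[A; C; D/B; E] holding=-
step 5 (pickup(A)): towers=[C; D/B; E] holding=A
step 6 (stack(A, C)): towers=[C/A; D/B; E] holding=-
goal check: towers=[C/A; D/B; E] holding=- — reached (length 6, optimal by BFS)

unstack(B, C)
stack(B, D)
unstack(C, E)
putdown(C)
pickup(A)
stack(A, C)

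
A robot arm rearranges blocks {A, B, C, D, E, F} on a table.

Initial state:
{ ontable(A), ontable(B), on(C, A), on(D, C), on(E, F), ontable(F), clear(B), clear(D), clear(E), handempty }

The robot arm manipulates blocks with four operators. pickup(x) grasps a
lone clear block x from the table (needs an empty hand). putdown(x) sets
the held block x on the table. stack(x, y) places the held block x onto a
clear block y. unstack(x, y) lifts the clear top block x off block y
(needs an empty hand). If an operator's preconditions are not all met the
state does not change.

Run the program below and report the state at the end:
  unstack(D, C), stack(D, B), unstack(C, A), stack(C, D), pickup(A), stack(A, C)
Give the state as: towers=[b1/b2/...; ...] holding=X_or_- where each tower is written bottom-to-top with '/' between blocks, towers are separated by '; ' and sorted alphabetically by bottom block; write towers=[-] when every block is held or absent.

towers=[B/D/C/A; F/E] holding=-

step 1 (unstack(D, C)): towers=[A/C; B; F/E] holding=D
step 2 (stack(D, B)): towers=[A/C; B/D; F/E] holding=-
step 3 (unstack(C, A)): towers=[A; B/D; F/E] holding=C
step 4 (stack(C, D)): towers=[A; B/D/C; F/E] holding=-
step 5 (pickup(A)): towers=[B/D/C; F/E] holding=A
step 6 (stack(A, C)): towers=[B/D/C/A; F/E] holding=-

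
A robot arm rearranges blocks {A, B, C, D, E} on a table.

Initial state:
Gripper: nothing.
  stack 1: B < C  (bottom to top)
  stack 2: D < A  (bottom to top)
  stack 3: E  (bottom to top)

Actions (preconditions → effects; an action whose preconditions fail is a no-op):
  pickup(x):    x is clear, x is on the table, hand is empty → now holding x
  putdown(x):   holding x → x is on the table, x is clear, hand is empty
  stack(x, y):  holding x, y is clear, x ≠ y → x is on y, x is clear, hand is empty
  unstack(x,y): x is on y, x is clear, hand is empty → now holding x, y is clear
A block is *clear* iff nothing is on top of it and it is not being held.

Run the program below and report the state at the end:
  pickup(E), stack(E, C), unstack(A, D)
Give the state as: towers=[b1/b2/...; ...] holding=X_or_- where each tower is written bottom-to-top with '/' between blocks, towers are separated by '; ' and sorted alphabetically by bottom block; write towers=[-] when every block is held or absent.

step 1 (pickup(E)): towers=[B/C; D/A] holding=E
step 2 (stack(E, C)): towers=[B/C/E; D/A] holding=-
step 3 (unstack(A, D)): towers=[B/C/E; D] holding=A

towers=[B/C/E; D] holding=A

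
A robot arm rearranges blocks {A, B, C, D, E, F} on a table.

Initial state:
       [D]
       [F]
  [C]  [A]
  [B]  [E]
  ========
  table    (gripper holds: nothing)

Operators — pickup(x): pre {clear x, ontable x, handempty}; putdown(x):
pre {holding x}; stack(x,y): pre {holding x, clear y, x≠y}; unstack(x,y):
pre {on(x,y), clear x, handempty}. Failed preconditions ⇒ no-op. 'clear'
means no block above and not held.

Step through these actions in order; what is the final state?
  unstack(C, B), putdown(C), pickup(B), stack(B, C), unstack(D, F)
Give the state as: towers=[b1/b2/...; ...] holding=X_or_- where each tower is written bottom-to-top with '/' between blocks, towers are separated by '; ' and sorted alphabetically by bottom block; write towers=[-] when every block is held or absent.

towers=[C/B; E/A/F] holding=D

step 1 (unstack(C, B)): towers=[B; E/A/F/D] holding=C
step 2 (putdown(C)): towers=[B; C; E/A/F/D] holding=-
step 3 (pickup(B)): towers=[C; E/A/F/D] holding=B
step 4 (stack(B, C)): towers=[C/B; E/A/F/D] holding=-
step 5 (unstack(D, F)): towers=[C/B; E/A/F] holding=D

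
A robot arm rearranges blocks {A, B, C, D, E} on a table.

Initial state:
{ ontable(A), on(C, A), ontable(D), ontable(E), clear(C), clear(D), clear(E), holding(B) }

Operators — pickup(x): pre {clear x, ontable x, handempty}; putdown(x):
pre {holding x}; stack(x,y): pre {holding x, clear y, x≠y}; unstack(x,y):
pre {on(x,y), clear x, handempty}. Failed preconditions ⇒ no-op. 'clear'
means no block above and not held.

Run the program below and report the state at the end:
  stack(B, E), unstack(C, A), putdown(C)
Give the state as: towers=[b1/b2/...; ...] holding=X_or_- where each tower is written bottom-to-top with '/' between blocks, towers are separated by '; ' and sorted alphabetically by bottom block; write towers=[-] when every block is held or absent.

step 1 (stack(B, E)): towers=[A/C; D; E/B] holding=-
step 2 (unstack(C, A)): towers=[A; D; E/B] holding=C
step 3 (putdown(C)): towers=[A; C; D; E/B] holding=-

towers=[A; C; D; E/B] holding=-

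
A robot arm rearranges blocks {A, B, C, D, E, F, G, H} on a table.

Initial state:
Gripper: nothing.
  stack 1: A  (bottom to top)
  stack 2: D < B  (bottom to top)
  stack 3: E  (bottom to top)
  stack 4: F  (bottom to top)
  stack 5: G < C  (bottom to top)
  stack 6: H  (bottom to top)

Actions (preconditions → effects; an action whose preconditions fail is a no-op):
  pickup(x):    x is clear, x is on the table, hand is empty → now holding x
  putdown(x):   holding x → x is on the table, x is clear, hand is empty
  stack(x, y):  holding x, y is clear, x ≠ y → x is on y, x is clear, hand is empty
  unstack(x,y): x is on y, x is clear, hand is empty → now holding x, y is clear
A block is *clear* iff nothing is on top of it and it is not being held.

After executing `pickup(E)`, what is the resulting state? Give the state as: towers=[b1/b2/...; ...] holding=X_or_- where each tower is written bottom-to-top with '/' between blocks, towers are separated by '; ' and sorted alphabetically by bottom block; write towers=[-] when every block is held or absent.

before: towers=[A; D/B; E; F; G/C; H] holding=-
pre[pickup(E)]: clear(E) yes, ontable(E) yes, handempty yes
all met → apply pickup(E)
after:  towers=[A; D/B; F; G/C; H] holding=E

towers=[A; D/B; F; G/C; H] holding=E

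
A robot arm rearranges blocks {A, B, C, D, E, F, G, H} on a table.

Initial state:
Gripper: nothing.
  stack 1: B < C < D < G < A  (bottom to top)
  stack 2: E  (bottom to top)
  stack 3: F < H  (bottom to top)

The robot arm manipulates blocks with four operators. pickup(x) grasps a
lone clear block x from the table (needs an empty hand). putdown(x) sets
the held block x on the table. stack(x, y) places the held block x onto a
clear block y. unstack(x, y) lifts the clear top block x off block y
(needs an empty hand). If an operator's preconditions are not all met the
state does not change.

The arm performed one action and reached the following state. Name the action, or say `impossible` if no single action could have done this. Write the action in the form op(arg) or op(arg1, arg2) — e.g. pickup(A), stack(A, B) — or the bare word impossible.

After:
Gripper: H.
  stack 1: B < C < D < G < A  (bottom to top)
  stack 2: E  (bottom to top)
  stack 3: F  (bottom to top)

unstack(H, F)

target: towers=[B/C/D/G/A; E; F] holding=H
     unstack(A, G) → towers=[B/C/D/G; E; F/H] holding=A
         pickup(E) → towers=[B/C/D/G/A; F/H] holding=E
     unstack(H, F) → towers=[B/C/D/G/A; E; F] holding=H  ← match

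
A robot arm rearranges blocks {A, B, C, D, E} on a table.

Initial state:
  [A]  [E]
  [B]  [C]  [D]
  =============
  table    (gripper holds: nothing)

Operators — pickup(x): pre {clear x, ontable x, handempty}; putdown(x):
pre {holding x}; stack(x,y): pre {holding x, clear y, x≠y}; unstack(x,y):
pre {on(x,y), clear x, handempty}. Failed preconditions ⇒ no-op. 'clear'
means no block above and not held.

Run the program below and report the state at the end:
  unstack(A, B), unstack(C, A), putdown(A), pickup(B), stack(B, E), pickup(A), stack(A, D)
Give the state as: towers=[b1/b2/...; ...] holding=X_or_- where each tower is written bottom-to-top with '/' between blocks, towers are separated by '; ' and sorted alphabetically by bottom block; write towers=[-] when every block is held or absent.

towers=[C/E/B; D/A] holding=-

step 1 (unstack(A, B)): towers=[B; C/E; D] holding=A
step 2 (unstack(C, A)) [no-op]: towers=[B; C/E; D] holding=A
step 3 (putdown(A)): towers=[A; B; C/E; D] holding=-
step 4 (pickup(B)): towers=[A; C/E; D] holding=B
step 5 (stack(B, E)): towers=[A; C/E/B; D] holding=-
step 6 (pickup(A)): towers=[C/E/B; D] holding=A
step 7 (stack(A, D)): towers=[C/E/B; D/A] holding=-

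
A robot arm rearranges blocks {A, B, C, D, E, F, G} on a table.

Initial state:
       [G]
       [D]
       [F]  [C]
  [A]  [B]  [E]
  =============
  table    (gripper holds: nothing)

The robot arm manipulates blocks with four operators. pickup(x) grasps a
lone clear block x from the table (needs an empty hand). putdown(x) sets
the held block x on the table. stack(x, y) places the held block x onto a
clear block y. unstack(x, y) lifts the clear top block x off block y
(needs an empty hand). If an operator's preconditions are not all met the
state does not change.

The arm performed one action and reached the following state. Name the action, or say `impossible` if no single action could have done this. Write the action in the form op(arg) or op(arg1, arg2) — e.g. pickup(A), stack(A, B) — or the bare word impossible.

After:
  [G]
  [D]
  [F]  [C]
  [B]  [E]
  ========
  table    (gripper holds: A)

target: towers=[B/F/D/G; E/C] holding=A
     unstack(G, D) → towers=[A; B/F/D; E/C] holding=G
         pickup(A) → towers=[B/F/D/G; E/C] holding=A  ← match
     unstack(C, E) → towers=[A; B/F/D/G; E] holding=C

pickup(A)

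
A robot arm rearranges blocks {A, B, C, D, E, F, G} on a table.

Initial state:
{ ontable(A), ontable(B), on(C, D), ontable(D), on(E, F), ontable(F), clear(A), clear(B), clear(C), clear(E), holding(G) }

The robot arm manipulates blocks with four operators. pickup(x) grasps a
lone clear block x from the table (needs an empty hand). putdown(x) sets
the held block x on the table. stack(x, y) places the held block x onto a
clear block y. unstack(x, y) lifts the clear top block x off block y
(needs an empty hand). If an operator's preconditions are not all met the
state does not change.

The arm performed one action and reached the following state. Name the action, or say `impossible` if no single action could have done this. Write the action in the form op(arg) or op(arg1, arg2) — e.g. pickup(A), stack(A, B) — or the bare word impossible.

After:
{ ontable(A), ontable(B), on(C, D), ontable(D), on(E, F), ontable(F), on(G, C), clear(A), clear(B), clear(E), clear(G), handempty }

target: towers=[A; B; D/C/G; F/E] holding=-
        putdown(G) → towers=[A; B; D/C; F/E; G] holding=-
       stack(G, B) → towers=[A; B/G; D/C; F/E] holding=-
       stack(G, A) → towers=[A/G; B; D/C; F/E] holding=-
       stack(G, E) → towers=[A; B; D/C; F/E/G] holding=-
       stack(G, C) → towers=[A; B; D/C/G; F/E] holding=-  ← match

stack(G, C)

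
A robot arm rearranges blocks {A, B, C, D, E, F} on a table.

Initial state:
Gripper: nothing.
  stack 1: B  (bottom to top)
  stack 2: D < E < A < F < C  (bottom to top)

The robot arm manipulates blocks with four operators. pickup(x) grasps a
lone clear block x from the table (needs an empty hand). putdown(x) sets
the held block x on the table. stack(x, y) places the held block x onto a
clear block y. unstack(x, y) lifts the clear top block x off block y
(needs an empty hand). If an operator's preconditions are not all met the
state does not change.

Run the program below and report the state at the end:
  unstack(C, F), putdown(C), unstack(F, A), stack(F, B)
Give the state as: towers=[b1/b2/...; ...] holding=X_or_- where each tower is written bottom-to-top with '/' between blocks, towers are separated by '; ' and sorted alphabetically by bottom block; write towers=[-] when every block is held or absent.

towers=[B/F; C; D/E/A] holding=-

step 1 (unstack(C, F)): towers=[B; D/E/A/F] holding=C
step 2 (putdown(C)): towers=[B; C; D/E/A/F] holding=-
step 3 (unstack(F, A)): towers=[B; C; D/E/A] holding=F
step 4 (stack(F, B)): towers=[B/F; C; D/E/A] holding=-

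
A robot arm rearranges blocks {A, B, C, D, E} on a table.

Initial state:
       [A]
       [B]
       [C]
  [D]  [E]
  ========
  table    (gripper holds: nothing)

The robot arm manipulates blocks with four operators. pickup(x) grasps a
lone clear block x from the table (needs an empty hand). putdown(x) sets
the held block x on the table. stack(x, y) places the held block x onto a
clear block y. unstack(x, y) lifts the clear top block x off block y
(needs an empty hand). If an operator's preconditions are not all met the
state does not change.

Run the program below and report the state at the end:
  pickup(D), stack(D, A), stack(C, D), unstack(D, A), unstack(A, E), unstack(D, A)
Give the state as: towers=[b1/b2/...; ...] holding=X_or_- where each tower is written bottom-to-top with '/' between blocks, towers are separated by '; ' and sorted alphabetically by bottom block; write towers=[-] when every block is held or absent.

towers=[E/C/B/A] holding=D

step 1 (pickup(D)): towers=[E/C/B/A] holding=D
step 2 (stack(D, A)): towers=[E/C/B/A/D] holding=-
step 3 (stack(C, D)) [no-op]: towers=[E/C/B/A/D] holding=-
step 4 (unstack(D, A)): towers=[E/C/B/A] holding=D
step 5 (unstack(A, E)) [no-op]: towers=[E/C/B/A] holding=D
step 6 (unstack(D, A)) [no-op]: towers=[E/C/B/A] holding=D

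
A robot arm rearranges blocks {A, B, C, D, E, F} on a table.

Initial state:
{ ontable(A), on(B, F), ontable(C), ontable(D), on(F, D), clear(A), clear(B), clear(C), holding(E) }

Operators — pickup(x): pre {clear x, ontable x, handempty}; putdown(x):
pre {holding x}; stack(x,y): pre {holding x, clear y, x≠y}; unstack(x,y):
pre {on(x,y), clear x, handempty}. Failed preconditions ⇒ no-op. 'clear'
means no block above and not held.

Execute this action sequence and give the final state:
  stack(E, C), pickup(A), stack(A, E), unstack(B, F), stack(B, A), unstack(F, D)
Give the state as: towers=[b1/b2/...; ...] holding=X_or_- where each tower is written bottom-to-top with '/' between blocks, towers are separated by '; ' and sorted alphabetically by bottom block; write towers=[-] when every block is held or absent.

step 1 (stack(E, C)): towers=[A; C/E; D/F/B] holding=-
step 2 (pickup(A)): towers=[C/E; D/F/B] holding=A
step 3 (stack(A, E)): towers=[C/E/A; D/F/B] holding=-
step 4 (unstack(B, F)): towers=[C/E/A; D/F] holding=B
step 5 (stack(B, A)): towers=[C/E/A/B; D/F] holding=-
step 6 (unstack(F, D)): towers=[C/E/A/B; D] holding=F

towers=[C/E/A/B; D] holding=F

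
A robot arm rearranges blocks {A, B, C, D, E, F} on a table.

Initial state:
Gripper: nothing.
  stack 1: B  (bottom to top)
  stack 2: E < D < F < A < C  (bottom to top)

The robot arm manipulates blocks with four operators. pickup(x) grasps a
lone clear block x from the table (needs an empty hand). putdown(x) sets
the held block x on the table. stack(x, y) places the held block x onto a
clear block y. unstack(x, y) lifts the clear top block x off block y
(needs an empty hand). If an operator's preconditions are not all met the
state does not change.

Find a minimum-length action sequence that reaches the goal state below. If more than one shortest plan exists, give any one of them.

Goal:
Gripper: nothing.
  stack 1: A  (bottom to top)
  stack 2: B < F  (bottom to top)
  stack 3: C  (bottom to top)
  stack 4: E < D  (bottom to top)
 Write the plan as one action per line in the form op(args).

unstack(C, A)
putdown(C)
unstack(A, F)
putdown(A)
unstack(F, D)
stack(F, B)

step 1 (unstack(C, A)): towers=[B; E/D/F/A] holding=C
step 2 (putdown(C)): towers=[B; C; E/D/F/A] holding=-
step 3 (unstack(A, F)): towers=[B; C; E/D/F] holding=A
step 4 (putdown(A)): towers=[A; B; C; E/D/F] holding=-
step 5 (unstack(F, D)): towers=[A; B; C; E/D] holding=F
step 6 (stack(F, B)): towers=[A; B/F; C; E/D] holding=-
goal check: towers=[A; B/F; C; E/D] holding=- — reached (length 6, optimal by BFS)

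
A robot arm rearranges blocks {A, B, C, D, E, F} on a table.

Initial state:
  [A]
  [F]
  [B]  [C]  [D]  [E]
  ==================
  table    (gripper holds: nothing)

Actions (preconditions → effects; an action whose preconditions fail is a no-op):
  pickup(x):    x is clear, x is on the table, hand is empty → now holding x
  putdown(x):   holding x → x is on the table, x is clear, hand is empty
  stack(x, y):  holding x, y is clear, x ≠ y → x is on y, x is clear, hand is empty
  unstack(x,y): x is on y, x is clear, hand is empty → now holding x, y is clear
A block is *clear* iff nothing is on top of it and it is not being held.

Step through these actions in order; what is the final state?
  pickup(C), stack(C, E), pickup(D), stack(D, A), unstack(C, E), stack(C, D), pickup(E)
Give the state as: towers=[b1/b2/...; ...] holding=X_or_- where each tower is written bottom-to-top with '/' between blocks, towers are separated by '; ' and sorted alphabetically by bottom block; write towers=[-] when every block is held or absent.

step 1 (pickup(C)): towers=[B/F/A; D; E] holding=C
step 2 (stack(C, E)): towers=[B/F/A; D; E/C] holding=-
step 3 (pickup(D)): towers=[B/F/A; E/C] holding=D
step 4 (stack(D, A)): towers=[B/F/A/D; E/C] holding=-
step 5 (unstack(C, E)): towers=[B/F/A/D; E] holding=C
step 6 (stack(C, D)): towers=[B/F/A/D/C; E] holding=-
step 7 (pickup(E)): towers=[B/F/A/D/C] holding=E

towers=[B/F/A/D/C] holding=E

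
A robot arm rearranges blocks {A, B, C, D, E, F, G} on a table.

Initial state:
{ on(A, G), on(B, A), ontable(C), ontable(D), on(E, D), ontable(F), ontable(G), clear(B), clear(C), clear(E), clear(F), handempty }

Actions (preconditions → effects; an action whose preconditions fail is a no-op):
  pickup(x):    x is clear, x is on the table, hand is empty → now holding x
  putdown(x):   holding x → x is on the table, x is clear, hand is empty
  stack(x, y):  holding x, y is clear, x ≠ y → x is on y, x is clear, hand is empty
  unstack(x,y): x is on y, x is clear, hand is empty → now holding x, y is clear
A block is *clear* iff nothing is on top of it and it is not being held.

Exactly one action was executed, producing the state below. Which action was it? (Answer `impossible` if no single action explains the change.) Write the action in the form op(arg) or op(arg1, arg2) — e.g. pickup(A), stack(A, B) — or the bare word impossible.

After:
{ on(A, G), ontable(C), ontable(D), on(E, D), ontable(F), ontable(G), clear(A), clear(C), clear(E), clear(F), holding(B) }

target: towers=[C; D/E; F; G/A] holding=B
     unstack(B, A) → towers=[C; D/E; F; G/A] holding=B  ← match
         pickup(F) → towers=[C; D/E; G/A/B] holding=F
     unstack(E, D) → towers=[C; D; F; G/A/B] holding=E
         pickup(C) → towers=[D/E; F; G/A/B] holding=C

unstack(B, A)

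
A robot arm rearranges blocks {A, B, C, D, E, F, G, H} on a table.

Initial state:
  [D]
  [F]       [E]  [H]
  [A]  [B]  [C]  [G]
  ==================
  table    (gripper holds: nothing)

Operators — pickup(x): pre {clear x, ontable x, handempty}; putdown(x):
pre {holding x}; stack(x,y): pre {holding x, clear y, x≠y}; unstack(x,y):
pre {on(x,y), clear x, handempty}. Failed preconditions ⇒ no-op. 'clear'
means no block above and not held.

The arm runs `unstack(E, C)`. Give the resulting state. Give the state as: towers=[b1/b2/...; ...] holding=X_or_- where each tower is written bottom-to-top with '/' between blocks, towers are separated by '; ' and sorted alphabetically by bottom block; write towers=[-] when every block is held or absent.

towers=[A/F/D; B; C; G/H] holding=E

before: towers=[A/F/D; B; C/E; G/H] holding=-
pre[unstack(E, C)]: on(E,C) ok, clear(E) ok, handempty ok
all met → apply unstack(E, C)
after:  towers=[A/F/D; B; C; G/H] holding=E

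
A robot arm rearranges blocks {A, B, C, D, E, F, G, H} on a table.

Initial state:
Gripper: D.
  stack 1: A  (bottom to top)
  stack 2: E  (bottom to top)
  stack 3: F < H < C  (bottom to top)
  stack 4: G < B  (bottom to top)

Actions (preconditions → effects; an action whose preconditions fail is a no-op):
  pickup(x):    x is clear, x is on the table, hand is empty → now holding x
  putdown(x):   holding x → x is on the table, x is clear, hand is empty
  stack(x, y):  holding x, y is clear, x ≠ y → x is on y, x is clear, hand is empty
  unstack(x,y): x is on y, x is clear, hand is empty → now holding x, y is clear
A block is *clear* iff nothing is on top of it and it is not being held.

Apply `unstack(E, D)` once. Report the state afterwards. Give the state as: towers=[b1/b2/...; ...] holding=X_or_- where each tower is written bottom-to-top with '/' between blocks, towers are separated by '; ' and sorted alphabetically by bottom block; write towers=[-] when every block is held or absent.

before: towers=[A; E; F/H/C; G/B] holding=D
pre[unstack(E, D)]: on(E,D) fail, clear(E) ok, handempty fail
on(E,D), handempty unmet → unstack(E, D) is a no-op
after:  towers=[A; E; F/H/C; G/B] holding=D

towers=[A; E; F/H/C; G/B] holding=D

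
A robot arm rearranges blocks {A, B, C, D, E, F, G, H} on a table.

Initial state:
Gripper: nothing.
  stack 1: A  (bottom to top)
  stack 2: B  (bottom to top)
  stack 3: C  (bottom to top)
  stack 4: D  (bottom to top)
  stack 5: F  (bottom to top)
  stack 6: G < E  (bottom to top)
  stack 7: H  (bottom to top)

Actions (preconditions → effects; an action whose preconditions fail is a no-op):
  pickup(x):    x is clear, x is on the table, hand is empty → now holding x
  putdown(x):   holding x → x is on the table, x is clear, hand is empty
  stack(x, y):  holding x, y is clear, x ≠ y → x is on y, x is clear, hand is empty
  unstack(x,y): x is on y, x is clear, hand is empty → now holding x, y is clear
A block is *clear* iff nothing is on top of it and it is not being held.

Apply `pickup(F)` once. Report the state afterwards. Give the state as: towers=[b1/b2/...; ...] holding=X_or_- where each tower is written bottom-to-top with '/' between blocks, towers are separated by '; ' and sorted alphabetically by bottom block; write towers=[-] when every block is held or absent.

towers=[A; B; C; D; G/E; H] holding=F

before: towers=[A; B; C; D; F; G/E; H] holding=-
pre[pickup(F)]: clear(F) ok, ontable(F) ok, handempty ok
all met → apply pickup(F)
after:  towers=[A; B; C; D; G/E; H] holding=F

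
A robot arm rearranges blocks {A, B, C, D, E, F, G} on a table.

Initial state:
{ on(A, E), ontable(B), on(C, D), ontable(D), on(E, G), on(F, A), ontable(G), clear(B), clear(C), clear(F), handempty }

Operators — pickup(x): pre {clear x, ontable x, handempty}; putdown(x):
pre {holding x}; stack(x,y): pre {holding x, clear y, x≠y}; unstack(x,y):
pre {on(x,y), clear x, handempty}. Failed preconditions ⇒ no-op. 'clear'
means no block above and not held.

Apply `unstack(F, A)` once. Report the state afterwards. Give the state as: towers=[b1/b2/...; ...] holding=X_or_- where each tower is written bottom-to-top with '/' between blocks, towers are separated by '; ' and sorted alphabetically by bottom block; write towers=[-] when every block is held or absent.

towers=[B; D/C; G/E/A] holding=F

before: towers=[B; D/C; G/E/A/F] holding=-
pre[unstack(F, A)]: on(F,A) yes, clear(F) yes, handempty yes
all met → apply unstack(F, A)
after:  towers=[B; D/C; G/E/A] holding=F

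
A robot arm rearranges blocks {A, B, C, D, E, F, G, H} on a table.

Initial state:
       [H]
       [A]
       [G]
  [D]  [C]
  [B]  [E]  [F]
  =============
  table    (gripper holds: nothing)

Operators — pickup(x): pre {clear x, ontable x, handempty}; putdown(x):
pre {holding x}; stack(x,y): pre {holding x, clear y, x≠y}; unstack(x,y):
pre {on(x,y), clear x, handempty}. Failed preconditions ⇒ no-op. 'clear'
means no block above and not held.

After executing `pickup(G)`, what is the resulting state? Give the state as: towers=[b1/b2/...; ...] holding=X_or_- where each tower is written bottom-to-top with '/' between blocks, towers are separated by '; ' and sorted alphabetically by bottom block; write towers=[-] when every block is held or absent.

before: towers=[B/D; E/C/G/A/H; F] holding=-
pre[pickup(G)]: clear(G) no, ontable(G) no, handempty yes
clear(G), ontable(G) unmet → pickup(G) is a no-op
after:  towers=[B/D; E/C/G/A/H; F] holding=-

towers=[B/D; E/C/G/A/H; F] holding=-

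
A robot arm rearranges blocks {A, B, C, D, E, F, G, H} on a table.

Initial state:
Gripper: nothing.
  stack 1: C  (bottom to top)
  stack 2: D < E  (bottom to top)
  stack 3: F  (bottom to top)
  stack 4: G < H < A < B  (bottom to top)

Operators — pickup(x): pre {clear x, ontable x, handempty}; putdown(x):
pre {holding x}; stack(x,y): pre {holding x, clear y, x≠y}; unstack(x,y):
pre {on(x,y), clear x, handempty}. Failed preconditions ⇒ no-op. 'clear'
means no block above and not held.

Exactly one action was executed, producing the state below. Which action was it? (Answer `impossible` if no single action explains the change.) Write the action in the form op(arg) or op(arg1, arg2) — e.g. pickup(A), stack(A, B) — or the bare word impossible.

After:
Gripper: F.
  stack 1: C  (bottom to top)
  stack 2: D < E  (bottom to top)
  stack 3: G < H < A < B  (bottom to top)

target: towers=[C; D/E; G/H/A/B] holding=F
     unstack(E, D) → towers=[C; D; F; G/H/A/B] holding=E
     unstack(B, A) → towers=[C; D/E; F; G/H/A] holding=B
         pickup(F) → towers=[C; D/E; G/H/A/B] holding=F  ← match
         pickup(C) → towers=[D/E; F; G/H/A/B] holding=C

pickup(F)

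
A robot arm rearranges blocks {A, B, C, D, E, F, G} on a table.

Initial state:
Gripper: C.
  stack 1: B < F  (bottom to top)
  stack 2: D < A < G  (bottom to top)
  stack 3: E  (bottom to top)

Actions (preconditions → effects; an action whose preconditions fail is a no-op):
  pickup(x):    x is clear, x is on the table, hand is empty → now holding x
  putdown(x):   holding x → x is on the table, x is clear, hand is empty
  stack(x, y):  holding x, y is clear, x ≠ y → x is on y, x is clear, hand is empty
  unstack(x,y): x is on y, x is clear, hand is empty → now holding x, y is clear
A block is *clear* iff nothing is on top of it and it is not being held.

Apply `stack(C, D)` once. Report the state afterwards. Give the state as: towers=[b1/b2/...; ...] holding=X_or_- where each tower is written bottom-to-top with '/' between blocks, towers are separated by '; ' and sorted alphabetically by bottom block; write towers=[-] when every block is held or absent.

before: towers=[B/F; D/A/G; E] holding=C
pre[stack(C, D)]: holding(C) ✓, clear(D) ✗, C≠D ✓
clear(D) unmet → stack(C, D) is a no-op
after:  towers=[B/F; D/A/G; E] holding=C

towers=[B/F; D/A/G; E] holding=C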